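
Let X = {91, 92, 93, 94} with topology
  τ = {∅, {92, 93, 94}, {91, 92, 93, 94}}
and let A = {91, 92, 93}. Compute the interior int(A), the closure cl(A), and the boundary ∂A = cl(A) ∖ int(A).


int(A) = ∅, cl(A) = {91, 92, 93, 94}, ∂A = {91, 92, 93, 94}.

Closed sets in (X, τ) are complements of opens:
  closed(X, τ) = {∅, {91}, {91, 92, 93, 94}}.
int(A) = ⋃ {U ∈ τ : U ⊆ A}. Opens contained in A: ∅.
Taking the union of these: int(A) = ∅.
cl(A) = ⋂ {C closed : A ⊆ C}. Closed sets containing A: {91, 92, 93, 94}.
Intersecting these: cl(A) = {91, 92, 93, 94}.
∂A = cl(A) ∖ int(A) = {91, 92, 93, 94} ∖ ∅ = {91, 92, 93, 94}.


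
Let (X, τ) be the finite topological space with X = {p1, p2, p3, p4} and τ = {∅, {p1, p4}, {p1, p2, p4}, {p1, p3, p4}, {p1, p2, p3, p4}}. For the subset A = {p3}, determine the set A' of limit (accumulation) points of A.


A' = ∅

For each x ∈ X, list the open sets U ∈ τ with x ∈ U, then check whether U ∩ (A ∖ {x}) ≠ ∅ for every such U.
  x = p1: open {p1, p4} ∋ x has {p1, p4} ∩ (A ∖ {p1}) = ∅, so x is NOT a limit point.
  x = p2: open {p1, p2, p4} ∋ x has {p1, p2, p4} ∩ (A ∖ {p2}) = ∅, so x is NOT a limit point.
  x = p3: open {p1, p3, p4} ∋ x has {p1, p3, p4} ∩ (A ∖ {p3}) = ∅, so x is NOT a limit point.
  x = p4: open {p1, p4} ∋ x has {p1, p4} ∩ (A ∖ {p4}) = ∅, so x is NOT a limit point.
Collecting: A' = ∅.


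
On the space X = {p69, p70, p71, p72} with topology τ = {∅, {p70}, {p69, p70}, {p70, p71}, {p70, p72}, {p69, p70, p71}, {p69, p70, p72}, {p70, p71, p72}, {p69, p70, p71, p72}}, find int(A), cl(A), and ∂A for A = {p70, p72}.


int(A) = {p70, p72}, cl(A) = {p69, p70, p71, p72}, ∂A = {p69, p71}.

Closed sets in (X, τ) are complements of opens:
  closed(X, τ) = {∅, {p69}, {p71}, {p72}, {p69, p71}, {p69, p72}, {p71, p72}, {p69, p71, p72}, {p69, p70, p71, p72}}.
int(A) = ⋃ {U ∈ τ : U ⊆ A}. Opens contained in A: ∅, {p70}, {p70, p72}.
Taking the union of these: int(A) = {p70, p72}.
cl(A) = ⋂ {C closed : A ⊆ C}. Closed sets containing A: {p69, p70, p71, p72}.
Intersecting these: cl(A) = {p69, p70, p71, p72}.
∂A = cl(A) ∖ int(A) = {p69, p70, p71, p72} ∖ {p70, p72} = {p69, p71}.


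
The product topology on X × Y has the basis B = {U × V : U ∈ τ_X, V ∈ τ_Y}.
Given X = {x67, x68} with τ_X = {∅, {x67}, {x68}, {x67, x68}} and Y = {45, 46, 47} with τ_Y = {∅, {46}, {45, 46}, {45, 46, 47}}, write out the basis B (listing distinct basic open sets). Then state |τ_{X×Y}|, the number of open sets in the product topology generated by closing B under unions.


Basis B = {∅ × ∅, {x67} × {46}, {x68} × {46}, {x67} × {45, 46}, {x67, x68} × {46}, {x68} × {45, 46}, {x67} × {45, 46, 47}, {x68} × {45, 46, 47}, {x67, x68} × {45, 46}, {x67, x68} × {45, 46, 47}}; |τ_{X×Y}| = 16.

Enumerate products U × V with U ∈ τ_X, V ∈ τ_Y (deduplicated):
  ∅ × ∅ = {} (∅)
  {x67} × {46} = {(x67,46)}
  {x68} × {46} = {(x68,46)}
  {x67} × {45, 46} = {(x67,45), (x67,46)}
  {x67, x68} × {46} = {(x67,46), (x68,46)}
  {x68} × {45, 46} = {(x68,45), (x68,46)}
  {x67} × {45, 46, 47} = {(x67,45), (x67,46), (x67,47)}
  {x68} × {45, 46, 47} = {(x68,45), (x68,46), (x68,47)}
  {x67, x68} × {45, 46} = {(x67,45), (x67,46), (x68,45), (x68,46)}
  {x67, x68} × {45, 46, 47} = {(x67,45), (x67,46), (x67,47), (x68,45), (x68,46), (x68,47)}
These 10 distinct sets form the basis B.
Close under arbitrary unions to get τ_{X×Y}; counting gives |τ_{X×Y}| = 16.


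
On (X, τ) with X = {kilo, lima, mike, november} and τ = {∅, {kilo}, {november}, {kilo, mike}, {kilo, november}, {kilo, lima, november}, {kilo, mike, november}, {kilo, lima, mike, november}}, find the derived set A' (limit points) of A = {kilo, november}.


A' = {lima, mike}

For each x ∈ X, list the open sets U ∈ τ with x ∈ U, then check whether U ∩ (A ∖ {x}) ≠ ∅ for every such U.
  x = kilo: open {kilo} ∋ x has {kilo} ∩ (A ∖ {kilo}) = ∅, so x is NOT a limit point.
  x = lima: opens ∋ x are {kilo, lima, november}, {kilo, lima, mike, november}; each meets A ∖ {lima}, so x IS a limit point.
  x = mike: opens ∋ x are {kilo, mike}, {kilo, mike, november}, {kilo, lima, mike, november}; each meets A ∖ {mike}, so x IS a limit point.
  x = november: open {november} ∋ x has {november} ∩ (A ∖ {november}) = ∅, so x is NOT a limit point.
Collecting: A' = {lima, mike}.


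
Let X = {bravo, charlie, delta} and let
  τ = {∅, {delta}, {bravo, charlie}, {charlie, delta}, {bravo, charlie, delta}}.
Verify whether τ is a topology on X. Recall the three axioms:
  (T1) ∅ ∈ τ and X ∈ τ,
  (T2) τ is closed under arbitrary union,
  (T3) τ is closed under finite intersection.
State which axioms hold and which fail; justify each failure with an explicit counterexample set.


τ is NOT a topology on X.

Axiom (T1): ∅ ∈ τ? Yes; X ∈ τ? Yes.
Axiom (T2/T3): check pairwise unions and intersections of members of τ.
Counterexample for (T3): {bravo, charlie} ∩ {charlie, delta} = {charlie} ∉ τ. Therefore τ is NOT a topology.


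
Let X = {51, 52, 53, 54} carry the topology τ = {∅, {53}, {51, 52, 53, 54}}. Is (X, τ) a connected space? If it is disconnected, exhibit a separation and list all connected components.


(X, τ) is connected.

Find clopen sets (U ∈ τ with X ∖ U ∈ τ):
  U = ∅, X ∖ U = {51, 52, 53, 54} — both open, so U is clopen.
  U = {51, 52, 53, 54}, X ∖ U = ∅ — both open, so U is clopen.
Only trivial clopens (∅ and X) exist, so (X, τ) is connected.
Compute connected components by grouping points that agree on all clopens:
  component: {51, 52, 53, 54}


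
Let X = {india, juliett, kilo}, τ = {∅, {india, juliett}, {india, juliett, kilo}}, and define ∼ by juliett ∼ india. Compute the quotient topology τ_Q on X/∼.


X/∼ = {[india=juliett], [kilo]}; |τ_Q| = 3.

Equivalence classes: [india=juliett], [kilo].
Quotient map π: X → X/∼ sends india ↦ [india=juliett], juliett ↦ [india=juliett], kilo ↦ [kilo].
For each subset V ⊆ X/∼, compute π^{-1}(V) ⊆ X and check whether π^{-1}(V) ∈ τ. V is open in τ_Q iff π^{-1}(V) ∈ τ.
  V = {}: π^{-1}(V) = ∅ ∈ τ ✓.
  V = {[india=juliett]}: π^{-1}(V) = {india, juliett} ∈ τ ✓.
  V = {[kilo]}: π^{-1}(V) = {kilo} ∉ τ ✗.
  V = {[india=juliett], [kilo]}: π^{-1}(V) = {india, juliett, kilo} ∈ τ ✓.
Open sets in the quotient: τ_Q = {{}, {[india=juliett]}, {[india=juliett], [kilo]}} (3 elements).


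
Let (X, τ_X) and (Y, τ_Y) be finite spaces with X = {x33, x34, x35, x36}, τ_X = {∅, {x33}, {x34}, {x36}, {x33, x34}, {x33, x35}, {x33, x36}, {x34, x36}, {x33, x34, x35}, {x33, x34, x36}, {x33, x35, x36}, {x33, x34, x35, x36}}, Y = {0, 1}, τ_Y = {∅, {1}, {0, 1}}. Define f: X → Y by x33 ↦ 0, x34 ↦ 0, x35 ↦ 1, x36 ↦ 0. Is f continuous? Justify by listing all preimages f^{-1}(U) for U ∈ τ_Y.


f is NOT continuous.

Compute f^{-1}(U) for each U ∈ τ_Y:
  U = ∅: f^{-1}(U) = ∅ ∈ τ_X ✓.
  U = {1}: f^{-1}(U) = {x35} ∉ τ_X ✗.
  U = {0, 1}: f^{-1}(U) = {x33, x34, x35, x36} ∈ τ_X ✓.
Found U = {1} with f^{-1}(U) = {x35} not in τ_X. Therefore f is NOT continuous.


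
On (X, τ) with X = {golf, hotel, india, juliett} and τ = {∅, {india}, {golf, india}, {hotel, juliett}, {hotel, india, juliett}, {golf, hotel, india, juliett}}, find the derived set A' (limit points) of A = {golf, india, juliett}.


A' = {golf, hotel}

For each x ∈ X, list the open sets U ∈ τ with x ∈ U, then check whether U ∩ (A ∖ {x}) ≠ ∅ for every such U.
  x = golf: opens ∋ x are {golf, india}, {golf, hotel, india, juliett}; each meets A ∖ {golf}, so x IS a limit point.
  x = hotel: opens ∋ x are {hotel, juliett}, {hotel, india, juliett}, {golf, hotel, india, juliett}; each meets A ∖ {hotel}, so x IS a limit point.
  x = india: open {india} ∋ x has {india} ∩ (A ∖ {india}) = ∅, so x is NOT a limit point.
  x = juliett: open {hotel, juliett} ∋ x has {hotel, juliett} ∩ (A ∖ {juliett}) = ∅, so x is NOT a limit point.
Collecting: A' = {golf, hotel}.


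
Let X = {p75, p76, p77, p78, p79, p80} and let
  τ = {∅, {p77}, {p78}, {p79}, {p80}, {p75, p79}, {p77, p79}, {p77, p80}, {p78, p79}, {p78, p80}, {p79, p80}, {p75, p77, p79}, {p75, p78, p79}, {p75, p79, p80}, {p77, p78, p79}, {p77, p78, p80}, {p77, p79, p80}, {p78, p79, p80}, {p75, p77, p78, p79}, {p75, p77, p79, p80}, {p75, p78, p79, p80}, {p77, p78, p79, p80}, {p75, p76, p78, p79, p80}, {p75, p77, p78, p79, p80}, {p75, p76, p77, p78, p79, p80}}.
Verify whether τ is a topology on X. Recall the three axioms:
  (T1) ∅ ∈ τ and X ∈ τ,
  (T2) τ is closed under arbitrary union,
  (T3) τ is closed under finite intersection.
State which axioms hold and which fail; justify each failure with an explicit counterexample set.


τ is NOT a topology on X.

Axiom (T1): ∅ ∈ τ? Yes; X ∈ τ? Yes.
Axiom (T2/T3): check pairwise unions and intersections of members of τ.
Counterexample for (T2): {p77} ∪ {p78} = {p77, p78} ∉ τ. Therefore τ is NOT a topology.


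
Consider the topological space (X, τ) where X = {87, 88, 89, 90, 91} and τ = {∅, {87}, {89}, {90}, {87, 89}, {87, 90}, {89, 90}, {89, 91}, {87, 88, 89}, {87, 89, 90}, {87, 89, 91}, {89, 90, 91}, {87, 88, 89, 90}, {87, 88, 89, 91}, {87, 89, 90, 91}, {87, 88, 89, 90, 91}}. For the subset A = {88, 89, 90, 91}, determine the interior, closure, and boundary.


int(A) = {89, 90, 91}, cl(A) = {88, 89, 90, 91}, ∂A = {88}.

Closed sets in (X, τ) are complements of opens:
  closed(X, τ) = {∅, {88}, {90}, {91}, {87, 88}, {88, 90}, {88, 91}, {90, 91}, {87, 88, 90}, {87, 88, 91}, {88, 89, 91}, {88, 90, 91}, {87, 88, 89, 91}, {87, 88, 90, 91}, {88, 89, 90, 91}, {87, 88, 89, 90, 91}}.
int(A) = ⋃ {U ∈ τ : U ⊆ A}. Opens contained in A: ∅, {89}, {90}, {89, 90}, {89, 91}, {89, 90, 91}.
Taking the union of these: int(A) = {89, 90, 91}.
cl(A) = ⋂ {C closed : A ⊆ C}. Closed sets containing A: {88, 89, 90, 91}, {87, 88, 89, 90, 91}.
Intersecting these: cl(A) = {88, 89, 90, 91}.
∂A = cl(A) ∖ int(A) = {88, 89, 90, 91} ∖ {89, 90, 91} = {88}.


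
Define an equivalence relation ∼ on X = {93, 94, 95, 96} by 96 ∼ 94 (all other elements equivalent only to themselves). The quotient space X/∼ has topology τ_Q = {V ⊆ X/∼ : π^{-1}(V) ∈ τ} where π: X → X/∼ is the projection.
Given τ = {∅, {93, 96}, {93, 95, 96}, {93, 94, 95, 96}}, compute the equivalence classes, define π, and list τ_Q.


X/∼ = {[93], [94=96], [95]}; |τ_Q| = 2.

Equivalence classes: [93], [94=96], [95].
Quotient map π: X → X/∼ sends 93 ↦ [93], 94 ↦ [94=96], 95 ↦ [95], 96 ↦ [94=96].
For each subset V ⊆ X/∼, compute π^{-1}(V) ⊆ X and check whether π^{-1}(V) ∈ τ. V is open in τ_Q iff π^{-1}(V) ∈ τ.
  V = {}: π^{-1}(V) = ∅ ∈ τ ✓.
  V = {[93]}: π^{-1}(V) = {93} ∉ τ ✗.
  V = {[94=96]}: π^{-1}(V) = {94, 96} ∉ τ ✗.
  V = {[93], [94=96]}: π^{-1}(V) = {93, 94, 96} ∉ τ ✗.
  V = {[95]}: π^{-1}(V) = {95} ∉ τ ✗.
  V = {[93], [95]}: π^{-1}(V) = {93, 95} ∉ τ ✗.
  V = {[94=96], [95]}: π^{-1}(V) = {94, 95, 96} ∉ τ ✗.
  V = {[93], [94=96], [95]}: π^{-1}(V) = {93, 94, 95, 96} ∈ τ ✓.
Open sets in the quotient: τ_Q = {{}, {[93], [94=96], [95]}} (2 elements).


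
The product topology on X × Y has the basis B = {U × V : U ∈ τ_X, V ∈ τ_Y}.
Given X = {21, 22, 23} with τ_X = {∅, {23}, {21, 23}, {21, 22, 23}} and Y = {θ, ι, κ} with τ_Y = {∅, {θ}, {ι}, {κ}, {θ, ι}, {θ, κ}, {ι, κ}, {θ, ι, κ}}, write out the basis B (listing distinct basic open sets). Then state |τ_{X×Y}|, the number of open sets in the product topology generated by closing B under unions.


Basis B = {∅ × ∅, {23} × {θ}, {23} × {ι}, {23} × {κ}, {21, 23} × {θ}, {21, 23} × {ι}, {21, 23} × {κ}, {23} × {θ, ι}, {23} × {θ, κ}, {23} × {ι, κ}, {21, 22, 23} × {θ}, {21, 22, 23} × {ι}, {21, 22, 23} × {κ}, {23} × {θ, ι, κ}, {21, 23} × {θ, ι}, {21, 23} × {θ, κ}, {21, 23} × {ι, κ}, {21, 23} × {θ, ι, κ}, {21, 22, 23} × {θ, ι}, {21, 22, 23} × {θ, κ}, {21, 22, 23} × {ι, κ}, {21, 22, 23} × {θ, ι, κ}}; |τ_{X×Y}| = 64.

Enumerate products U × V with U ∈ τ_X, V ∈ τ_Y (deduplicated):
  ∅ × ∅ = {} (∅)
  {23} × {θ} = {(23,θ)}
  {23} × {ι} = {(23,ι)}
  {23} × {κ} = {(23,κ)}
  {21, 23} × {θ} = {(21,θ), (23,θ)}
  {21, 23} × {ι} = {(21,ι), (23,ι)}
  {21, 23} × {κ} = {(21,κ), (23,κ)}
  {23} × {θ, ι} = {(23,θ), (23,ι)}
  {23} × {θ, κ} = {(23,θ), (23,κ)}
  {23} × {ι, κ} = {(23,ι), (23,κ)}
  {21, 22, 23} × {θ} = {(21,θ), (22,θ), (23,θ)}
  {21, 22, 23} × {ι} = {(21,ι), (22,ι), (23,ι)}
  {21, 22, 23} × {κ} = {(21,κ), (22,κ), (23,κ)}
  {23} × {θ, ι, κ} = {(23,θ), (23,ι), (23,κ)}
  {21, 23} × {θ, ι} = {(21,θ), (21,ι), (23,θ), (23,ι)}
  {21, 23} × {θ, κ} = {(21,θ), (21,κ), (23,θ), (23,κ)}
  {21, 23} × {ι, κ} = {(21,ι), (21,κ), (23,ι), (23,κ)}
  {21, 23} × {θ, ι, κ} = {(21,θ), (21,ι), (21,κ), (23,θ), (23,ι), (23,κ)}
  {21, 22, 23} × {θ, ι} = {(21,θ), (21,ι), (22,θ), (22,ι), (23,θ), (23,ι)}
  {21, 22, 23} × {θ, κ} = {(21,θ), (21,κ), (22,θ), (22,κ), (23,θ), (23,κ)}
  {21, 22, 23} × {ι, κ} = {(21,ι), (21,κ), (22,ι), (22,κ), (23,ι), (23,κ)}
  {21, 22, 23} × {θ, ι, κ} = {(21,θ), (21,ι), (21,κ), (22,θ), (22,ι), (22,κ), (23,θ), (23,ι), (23,κ)}
These 22 distinct sets form the basis B.
Close under arbitrary unions to get τ_{X×Y}; counting gives |τ_{X×Y}| = 64.


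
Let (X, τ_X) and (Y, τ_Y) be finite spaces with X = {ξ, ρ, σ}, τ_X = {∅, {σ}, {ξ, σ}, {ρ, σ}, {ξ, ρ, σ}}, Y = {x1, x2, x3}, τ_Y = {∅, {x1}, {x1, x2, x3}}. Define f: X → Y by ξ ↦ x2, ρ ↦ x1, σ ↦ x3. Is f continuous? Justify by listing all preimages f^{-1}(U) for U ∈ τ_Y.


f is NOT continuous.

Compute f^{-1}(U) for each U ∈ τ_Y:
  U = ∅: f^{-1}(U) = ∅ ∈ τ_X ✓.
  U = {x1}: f^{-1}(U) = {ρ} ∉ τ_X ✗.
  U = {x1, x2, x3}: f^{-1}(U) = {ξ, ρ, σ} ∈ τ_X ✓.
Found U = {x1} with f^{-1}(U) = {ρ} not in τ_X. Therefore f is NOT continuous.


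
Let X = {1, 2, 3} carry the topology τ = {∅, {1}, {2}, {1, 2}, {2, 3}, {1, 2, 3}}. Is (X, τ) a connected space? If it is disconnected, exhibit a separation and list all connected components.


(X, τ) is disconnected; components = [{1}, {2, 3}].

Find clopen sets (U ∈ τ with X ∖ U ∈ τ):
  U = ∅, X ∖ U = {1, 2, 3} — both open, so U is clopen.
  U = {1}, X ∖ U = {2, 3} — both open, so U is clopen.
  U = {2, 3}, X ∖ U = {1} — both open, so U is clopen.
  U = {1, 2, 3}, X ∖ U = ∅ — both open, so U is clopen.
Nontrivial clopen(s) exist: e.g. {2, 3}. So (X, τ) is disconnected.
Compute connected components by grouping points that agree on all clopens:
  component: {1}
  component: {2, 3}


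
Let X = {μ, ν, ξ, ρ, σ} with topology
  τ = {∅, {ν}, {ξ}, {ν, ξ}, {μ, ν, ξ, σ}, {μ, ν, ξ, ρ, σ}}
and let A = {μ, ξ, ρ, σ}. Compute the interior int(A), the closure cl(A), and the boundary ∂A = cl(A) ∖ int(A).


int(A) = {ξ}, cl(A) = {μ, ξ, ρ, σ}, ∂A = {μ, ρ, σ}.

Closed sets in (X, τ) are complements of opens:
  closed(X, τ) = {∅, {ρ}, {μ, ρ, σ}, {μ, ν, ρ, σ}, {μ, ξ, ρ, σ}, {μ, ν, ξ, ρ, σ}}.
int(A) = ⋃ {U ∈ τ : U ⊆ A}. Opens contained in A: ∅, {ξ}.
Taking the union of these: int(A) = {ξ}.
cl(A) = ⋂ {C closed : A ⊆ C}. Closed sets containing A: {μ, ξ, ρ, σ}, {μ, ν, ξ, ρ, σ}.
Intersecting these: cl(A) = {μ, ξ, ρ, σ}.
∂A = cl(A) ∖ int(A) = {μ, ξ, ρ, σ} ∖ {ξ} = {μ, ρ, σ}.


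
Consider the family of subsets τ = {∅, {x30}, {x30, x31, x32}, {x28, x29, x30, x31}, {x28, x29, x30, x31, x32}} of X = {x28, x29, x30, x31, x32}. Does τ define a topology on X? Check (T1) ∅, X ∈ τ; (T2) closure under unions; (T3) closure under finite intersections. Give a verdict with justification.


τ is NOT a topology on X.

Axiom (T1): ∅ ∈ τ? Yes; X ∈ τ? Yes.
Axiom (T2/T3): check pairwise unions and intersections of members of τ.
Counterexample for (T3): {x30, x31, x32} ∩ {x28, x29, x30, x31} = {x30, x31} ∉ τ. Therefore τ is NOT a topology.


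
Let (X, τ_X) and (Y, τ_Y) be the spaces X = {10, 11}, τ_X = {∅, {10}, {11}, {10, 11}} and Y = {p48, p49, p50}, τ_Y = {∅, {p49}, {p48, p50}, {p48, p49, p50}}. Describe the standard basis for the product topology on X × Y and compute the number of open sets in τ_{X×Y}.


Basis B = {∅ × ∅, {10} × {p49}, {11} × {p49}, {10} × {p48, p50}, {10, 11} × {p49}, {11} × {p48, p50}, {10} × {p48, p49, p50}, {11} × {p48, p49, p50}, {10, 11} × {p48, p50}, {10, 11} × {p48, p49, p50}}; |τ_{X×Y}| = 16.

Enumerate products U × V with U ∈ τ_X, V ∈ τ_Y (deduplicated):
  ∅ × ∅ = {} (∅)
  {10} × {p49} = {(10,p49)}
  {11} × {p49} = {(11,p49)}
  {10} × {p48, p50} = {(10,p48), (10,p50)}
  {10, 11} × {p49} = {(10,p49), (11,p49)}
  {11} × {p48, p50} = {(11,p48), (11,p50)}
  {10} × {p48, p49, p50} = {(10,p48), (10,p49), (10,p50)}
  {11} × {p48, p49, p50} = {(11,p48), (11,p49), (11,p50)}
  {10, 11} × {p48, p50} = {(10,p48), (10,p50), (11,p48), (11,p50)}
  {10, 11} × {p48, p49, p50} = {(10,p48), (10,p49), (10,p50), (11,p48), (11,p49), (11,p50)}
These 10 distinct sets form the basis B.
Close under arbitrary unions to get τ_{X×Y}; counting gives |τ_{X×Y}| = 16.


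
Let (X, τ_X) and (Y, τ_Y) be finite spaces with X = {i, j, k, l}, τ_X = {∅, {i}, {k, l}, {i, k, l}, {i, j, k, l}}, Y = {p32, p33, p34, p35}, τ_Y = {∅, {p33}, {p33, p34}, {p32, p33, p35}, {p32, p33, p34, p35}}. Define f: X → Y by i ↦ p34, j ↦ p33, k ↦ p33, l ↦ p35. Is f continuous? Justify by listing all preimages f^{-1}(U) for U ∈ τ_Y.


f is NOT continuous.

Compute f^{-1}(U) for each U ∈ τ_Y:
  U = ∅: f^{-1}(U) = ∅ ∈ τ_X ✓.
  U = {p33}: f^{-1}(U) = {j, k} ∉ τ_X ✗.
  U = {p33, p34}: f^{-1}(U) = {i, j, k} ∉ τ_X ✗.
  U = {p32, p33, p35}: f^{-1}(U) = {j, k, l} ∉ τ_X ✗.
  U = {p32, p33, p34, p35}: f^{-1}(U) = {i, j, k, l} ∈ τ_X ✓.
Found U = {p33} with f^{-1}(U) = {j, k} not in τ_X. Therefore f is NOT continuous.


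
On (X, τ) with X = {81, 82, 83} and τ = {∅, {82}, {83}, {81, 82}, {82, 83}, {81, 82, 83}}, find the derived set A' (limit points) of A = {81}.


A' = ∅

For each x ∈ X, list the open sets U ∈ τ with x ∈ U, then check whether U ∩ (A ∖ {x}) ≠ ∅ for every such U.
  x = 81: open {81, 82} ∋ x has {81, 82} ∩ (A ∖ {81}) = ∅, so x is NOT a limit point.
  x = 82: open {82} ∋ x has {82} ∩ (A ∖ {82}) = ∅, so x is NOT a limit point.
  x = 83: open {83} ∋ x has {83} ∩ (A ∖ {83}) = ∅, so x is NOT a limit point.
Collecting: A' = ∅.


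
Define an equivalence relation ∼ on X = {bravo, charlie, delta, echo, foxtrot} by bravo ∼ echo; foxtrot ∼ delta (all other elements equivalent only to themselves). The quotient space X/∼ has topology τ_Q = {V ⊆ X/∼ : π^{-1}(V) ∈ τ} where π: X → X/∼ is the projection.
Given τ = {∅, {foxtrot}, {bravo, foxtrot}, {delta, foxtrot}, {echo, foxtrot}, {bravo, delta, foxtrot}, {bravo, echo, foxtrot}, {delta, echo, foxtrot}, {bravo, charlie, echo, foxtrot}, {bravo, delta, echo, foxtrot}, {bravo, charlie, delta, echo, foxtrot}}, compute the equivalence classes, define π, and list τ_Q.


X/∼ = {[bravo=echo], [charlie], [delta=foxtrot]}; |τ_Q| = 4.

Equivalence classes: [bravo=echo], [charlie], [delta=foxtrot].
Quotient map π: X → X/∼ sends bravo ↦ [bravo=echo], charlie ↦ [charlie], delta ↦ [delta=foxtrot], echo ↦ [bravo=echo], foxtrot ↦ [delta=foxtrot].
For each subset V ⊆ X/∼, compute π^{-1}(V) ⊆ X and check whether π^{-1}(V) ∈ τ. V is open in τ_Q iff π^{-1}(V) ∈ τ.
  V = {}: π^{-1}(V) = ∅ ∈ τ ✓.
  V = {[bravo=echo]}: π^{-1}(V) = {bravo, echo} ∉ τ ✗.
  V = {[charlie]}: π^{-1}(V) = {charlie} ∉ τ ✗.
  V = {[bravo=echo], [charlie]}: π^{-1}(V) = {bravo, charlie, echo} ∉ τ ✗.
  V = {[delta=foxtrot]}: π^{-1}(V) = {delta, foxtrot} ∈ τ ✓.
  V = {[bravo=echo], [delta=foxtrot]}: π^{-1}(V) = {bravo, delta, echo, foxtrot} ∈ τ ✓.
  V = {[charlie], [delta=foxtrot]}: π^{-1}(V) = {charlie, delta, foxtrot} ∉ τ ✗.
  V = {[bravo=echo], [charlie], [delta=foxtrot]}: π^{-1}(V) = {bravo, charlie, delta, echo, foxtrot} ∈ τ ✓.
Open sets in the quotient: τ_Q = {{}, {[delta=foxtrot]}, {[bravo=echo], [delta=foxtrot]}, {[bravo=echo], [charlie], [delta=foxtrot]}} (4 elements).


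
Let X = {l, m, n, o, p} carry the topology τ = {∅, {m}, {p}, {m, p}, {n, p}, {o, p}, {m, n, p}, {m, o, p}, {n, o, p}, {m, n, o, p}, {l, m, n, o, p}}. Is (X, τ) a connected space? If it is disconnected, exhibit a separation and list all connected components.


(X, τ) is connected.

Find clopen sets (U ∈ τ with X ∖ U ∈ τ):
  U = ∅, X ∖ U = {l, m, n, o, p} — both open, so U is clopen.
  U = {l, m, n, o, p}, X ∖ U = ∅ — both open, so U is clopen.
Only trivial clopens (∅ and X) exist, so (X, τ) is connected.
Compute connected components by grouping points that agree on all clopens:
  component: {l, m, n, o, p}


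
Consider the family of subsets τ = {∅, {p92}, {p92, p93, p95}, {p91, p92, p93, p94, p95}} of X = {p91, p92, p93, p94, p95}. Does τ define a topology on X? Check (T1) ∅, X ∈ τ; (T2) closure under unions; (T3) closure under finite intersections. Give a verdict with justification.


τ IS a topology on X.

Axiom (T1): ∅ ∈ τ? Yes; X ∈ τ? Yes.
Axiom (T2/T3): check pairwise unions and intersections of members of τ.
All pairwise intersections and unions checked — each lies in τ. Therefore τ satisfies (T1), (T2), (T3): it IS a topology on X.


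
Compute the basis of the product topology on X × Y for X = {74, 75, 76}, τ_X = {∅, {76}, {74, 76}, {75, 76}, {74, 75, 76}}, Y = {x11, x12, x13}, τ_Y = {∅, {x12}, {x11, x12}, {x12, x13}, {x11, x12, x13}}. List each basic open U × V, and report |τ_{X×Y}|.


Basis B = {∅ × ∅, {76} × {x12}, {74, 76} × {x12}, {75, 76} × {x12}, {76} × {x11, x12}, {76} × {x12, x13}, {74, 75, 76} × {x12}, {76} × {x11, x12, x13}, {74, 76} × {x11, x12}, {74, 76} × {x12, x13}, {75, 76} × {x11, x12}, {75, 76} × {x12, x13}, {74, 76} × {x11, x12, x13}, {74, 75, 76} × {x11, x12}, {74, 75, 76} × {x12, x13}, {75, 76} × {x11, x12, x13}, {74, 75, 76} × {x11, x12, x13}}; |τ_{X×Y}| = 48.

Enumerate products U × V with U ∈ τ_X, V ∈ τ_Y (deduplicated):
  ∅ × ∅ = {} (∅)
  {76} × {x12} = {(76,x12)}
  {74, 76} × {x12} = {(74,x12), (76,x12)}
  {75, 76} × {x12} = {(75,x12), (76,x12)}
  {76} × {x11, x12} = {(76,x11), (76,x12)}
  {76} × {x12, x13} = {(76,x12), (76,x13)}
  {74, 75, 76} × {x12} = {(74,x12), (75,x12), (76,x12)}
  {76} × {x11, x12, x13} = {(76,x11), (76,x12), (76,x13)}
  {74, 76} × {x11, x12} = {(74,x11), (74,x12), (76,x11), (76,x12)}
  {74, 76} × {x12, x13} = {(74,x12), (74,x13), (76,x12), (76,x13)}
  {75, 76} × {x11, x12} = {(75,x11), (75,x12), (76,x11), (76,x12)}
  {75, 76} × {x12, x13} = {(75,x12), (75,x13), (76,x12), (76,x13)}
  {74, 76} × {x11, x12, x13} = {(74,x11), (74,x12), (74,x13), (76,x11), (76,x12), (76,x13)}
  {74, 75, 76} × {x11, x12} = {(74,x11), (74,x12), (75,x11), (75,x12), (76,x11), (76,x12)}
  {74, 75, 76} × {x12, x13} = {(74,x12), (74,x13), (75,x12), (75,x13), (76,x12), (76,x13)}
  {75, 76} × {x11, x12, x13} = {(75,x11), (75,x12), (75,x13), (76,x11), (76,x12), (76,x13)}
  {74, 75, 76} × {x11, x12, x13} = {(74,x11), (74,x12), (74,x13), (75,x11), (75,x12), (75,x13), (76,x11), (76,x12), (76,x13)}
These 17 distinct sets form the basis B.
Close under arbitrary unions to get τ_{X×Y}; counting gives |τ_{X×Y}| = 48.


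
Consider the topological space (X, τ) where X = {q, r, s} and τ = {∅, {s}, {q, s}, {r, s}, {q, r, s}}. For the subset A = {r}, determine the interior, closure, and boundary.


int(A) = ∅, cl(A) = {r}, ∂A = {r}.

Closed sets in (X, τ) are complements of opens:
  closed(X, τ) = {∅, {q}, {r}, {q, r}, {q, r, s}}.
int(A) = ⋃ {U ∈ τ : U ⊆ A}. Opens contained in A: ∅.
Taking the union of these: int(A) = ∅.
cl(A) = ⋂ {C closed : A ⊆ C}. Closed sets containing A: {r}, {q, r}, {q, r, s}.
Intersecting these: cl(A) = {r}.
∂A = cl(A) ∖ int(A) = {r} ∖ ∅ = {r}.


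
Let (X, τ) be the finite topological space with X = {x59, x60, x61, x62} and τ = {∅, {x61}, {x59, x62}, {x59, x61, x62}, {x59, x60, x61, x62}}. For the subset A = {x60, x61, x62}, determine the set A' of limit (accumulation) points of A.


A' = {x59, x60}

For each x ∈ X, list the open sets U ∈ τ with x ∈ U, then check whether U ∩ (A ∖ {x}) ≠ ∅ for every such U.
  x = x59: opens ∋ x are {x59, x62}, {x59, x61, x62}, {x59, x60, x61, x62}; each meets A ∖ {x59}, so x IS a limit point.
  x = x60: opens ∋ x are {x59, x60, x61, x62}; each meets A ∖ {x60}, so x IS a limit point.
  x = x61: open {x61} ∋ x has {x61} ∩ (A ∖ {x61}) = ∅, so x is NOT a limit point.
  x = x62: open {x59, x62} ∋ x has {x59, x62} ∩ (A ∖ {x62}) = ∅, so x is NOT a limit point.
Collecting: A' = {x59, x60}.


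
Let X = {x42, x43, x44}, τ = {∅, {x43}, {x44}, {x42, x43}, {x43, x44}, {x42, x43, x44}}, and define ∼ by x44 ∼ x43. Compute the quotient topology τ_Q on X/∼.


X/∼ = {[x42], [x43=x44]}; |τ_Q| = 3.

Equivalence classes: [x42], [x43=x44].
Quotient map π: X → X/∼ sends x42 ↦ [x42], x43 ↦ [x43=x44], x44 ↦ [x43=x44].
For each subset V ⊆ X/∼, compute π^{-1}(V) ⊆ X and check whether π^{-1}(V) ∈ τ. V is open in τ_Q iff π^{-1}(V) ∈ τ.
  V = {}: π^{-1}(V) = ∅ ∈ τ ✓.
  V = {[x42]}: π^{-1}(V) = {x42} ∉ τ ✗.
  V = {[x43=x44]}: π^{-1}(V) = {x43, x44} ∈ τ ✓.
  V = {[x42], [x43=x44]}: π^{-1}(V) = {x42, x43, x44} ∈ τ ✓.
Open sets in the quotient: τ_Q = {{}, {[x43=x44]}, {[x42], [x43=x44]}} (3 elements).


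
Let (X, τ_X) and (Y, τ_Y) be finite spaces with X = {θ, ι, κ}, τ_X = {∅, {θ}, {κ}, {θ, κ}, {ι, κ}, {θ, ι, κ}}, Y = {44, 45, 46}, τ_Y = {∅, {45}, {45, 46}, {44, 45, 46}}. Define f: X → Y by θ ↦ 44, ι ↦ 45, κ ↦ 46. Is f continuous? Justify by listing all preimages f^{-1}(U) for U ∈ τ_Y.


f is NOT continuous.

Compute f^{-1}(U) for each U ∈ τ_Y:
  U = ∅: f^{-1}(U) = ∅ ∈ τ_X ✓.
  U = {45}: f^{-1}(U) = {ι} ∉ τ_X ✗.
  U = {45, 46}: f^{-1}(U) = {ι, κ} ∈ τ_X ✓.
  U = {44, 45, 46}: f^{-1}(U) = {θ, ι, κ} ∈ τ_X ✓.
Found U = {45} with f^{-1}(U) = {ι} not in τ_X. Therefore f is NOT continuous.


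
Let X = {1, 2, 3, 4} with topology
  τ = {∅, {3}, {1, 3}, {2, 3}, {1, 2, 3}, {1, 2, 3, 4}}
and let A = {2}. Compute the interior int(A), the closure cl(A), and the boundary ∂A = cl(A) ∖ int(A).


int(A) = ∅, cl(A) = {2, 4}, ∂A = {2, 4}.

Closed sets in (X, τ) are complements of opens:
  closed(X, τ) = {∅, {4}, {1, 4}, {2, 4}, {1, 2, 4}, {1, 2, 3, 4}}.
int(A) = ⋃ {U ∈ τ : U ⊆ A}. Opens contained in A: ∅.
Taking the union of these: int(A) = ∅.
cl(A) = ⋂ {C closed : A ⊆ C}. Closed sets containing A: {2, 4}, {1, 2, 4}, {1, 2, 3, 4}.
Intersecting these: cl(A) = {2, 4}.
∂A = cl(A) ∖ int(A) = {2, 4} ∖ ∅ = {2, 4}.


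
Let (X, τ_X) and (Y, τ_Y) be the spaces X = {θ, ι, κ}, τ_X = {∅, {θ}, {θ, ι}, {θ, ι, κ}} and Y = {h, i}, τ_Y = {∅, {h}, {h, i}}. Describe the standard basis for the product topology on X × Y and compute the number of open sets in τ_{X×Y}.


Basis B = {∅ × ∅, {θ} × {h}, {θ} × {h, i}, {θ, ι} × {h}, {θ, ι, κ} × {h}, {θ, ι} × {h, i}, {θ, ι, κ} × {h, i}}; |τ_{X×Y}| = 10.

Enumerate products U × V with U ∈ τ_X, V ∈ τ_Y (deduplicated):
  ∅ × ∅ = {} (∅)
  {θ} × {h} = {(θ,h)}
  {θ} × {h, i} = {(θ,h), (θ,i)}
  {θ, ι} × {h} = {(θ,h), (ι,h)}
  {θ, ι, κ} × {h} = {(θ,h), (ι,h), (κ,h)}
  {θ, ι} × {h, i} = {(θ,h), (θ,i), (ι,h), (ι,i)}
  {θ, ι, κ} × {h, i} = {(θ,h), (θ,i), (ι,h), (ι,i), (κ,h), (κ,i)}
These 7 distinct sets form the basis B.
Close under arbitrary unions to get τ_{X×Y}; counting gives |τ_{X×Y}| = 10.


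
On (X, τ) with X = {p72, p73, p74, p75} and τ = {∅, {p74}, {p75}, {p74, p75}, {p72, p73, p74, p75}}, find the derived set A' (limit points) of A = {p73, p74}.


A' = {p72, p73}

For each x ∈ X, list the open sets U ∈ τ with x ∈ U, then check whether U ∩ (A ∖ {x}) ≠ ∅ for every such U.
  x = p72: opens ∋ x are {p72, p73, p74, p75}; each meets A ∖ {p72}, so x IS a limit point.
  x = p73: opens ∋ x are {p72, p73, p74, p75}; each meets A ∖ {p73}, so x IS a limit point.
  x = p74: open {p74} ∋ x has {p74} ∩ (A ∖ {p74}) = ∅, so x is NOT a limit point.
  x = p75: open {p75} ∋ x has {p75} ∩ (A ∖ {p75}) = ∅, so x is NOT a limit point.
Collecting: A' = {p72, p73}.


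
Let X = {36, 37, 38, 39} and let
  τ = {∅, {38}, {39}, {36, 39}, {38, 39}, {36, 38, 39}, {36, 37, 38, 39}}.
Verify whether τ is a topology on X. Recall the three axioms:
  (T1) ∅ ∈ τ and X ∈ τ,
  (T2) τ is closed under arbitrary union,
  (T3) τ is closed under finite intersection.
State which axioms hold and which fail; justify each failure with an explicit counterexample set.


τ IS a topology on X.

Axiom (T1): ∅ ∈ τ? Yes; X ∈ τ? Yes.
Axiom (T2/T3): check pairwise unions and intersections of members of τ.
All pairwise intersections and unions checked — each lies in τ. Therefore τ satisfies (T1), (T2), (T3): it IS a topology on X.


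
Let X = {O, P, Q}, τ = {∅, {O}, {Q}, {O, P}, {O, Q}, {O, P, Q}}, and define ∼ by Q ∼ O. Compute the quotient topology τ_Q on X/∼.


X/∼ = {[O=Q], [P]}; |τ_Q| = 3.

Equivalence classes: [O=Q], [P].
Quotient map π: X → X/∼ sends O ↦ [O=Q], P ↦ [P], Q ↦ [O=Q].
For each subset V ⊆ X/∼, compute π^{-1}(V) ⊆ X and check whether π^{-1}(V) ∈ τ. V is open in τ_Q iff π^{-1}(V) ∈ τ.
  V = {}: π^{-1}(V) = ∅ ∈ τ ✓.
  V = {[O=Q]}: π^{-1}(V) = {O, Q} ∈ τ ✓.
  V = {[P]}: π^{-1}(V) = {P} ∉ τ ✗.
  V = {[O=Q], [P]}: π^{-1}(V) = {O, P, Q} ∈ τ ✓.
Open sets in the quotient: τ_Q = {{}, {[O=Q]}, {[O=Q], [P]}} (3 elements).


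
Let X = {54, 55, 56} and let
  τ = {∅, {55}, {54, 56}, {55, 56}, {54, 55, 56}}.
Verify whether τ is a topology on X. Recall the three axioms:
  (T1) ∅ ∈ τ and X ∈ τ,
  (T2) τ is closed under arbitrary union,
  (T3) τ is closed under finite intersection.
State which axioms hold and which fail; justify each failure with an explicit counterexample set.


τ is NOT a topology on X.

Axiom (T1): ∅ ∈ τ? Yes; X ∈ τ? Yes.
Axiom (T2/T3): check pairwise unions and intersections of members of τ.
Counterexample for (T3): {54, 56} ∩ {55, 56} = {56} ∉ τ. Therefore τ is NOT a topology.


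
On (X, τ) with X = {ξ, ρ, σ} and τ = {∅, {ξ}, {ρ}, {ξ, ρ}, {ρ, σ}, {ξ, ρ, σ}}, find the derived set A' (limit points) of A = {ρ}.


A' = {σ}

For each x ∈ X, list the open sets U ∈ τ with x ∈ U, then check whether U ∩ (A ∖ {x}) ≠ ∅ for every such U.
  x = ξ: open {ξ} ∋ x has {ξ} ∩ (A ∖ {ξ}) = ∅, so x is NOT a limit point.
  x = ρ: open {ρ} ∋ x has {ρ} ∩ (A ∖ {ρ}) = ∅, so x is NOT a limit point.
  x = σ: opens ∋ x are {ρ, σ}, {ξ, ρ, σ}; each meets A ∖ {σ}, so x IS a limit point.
Collecting: A' = {σ}.


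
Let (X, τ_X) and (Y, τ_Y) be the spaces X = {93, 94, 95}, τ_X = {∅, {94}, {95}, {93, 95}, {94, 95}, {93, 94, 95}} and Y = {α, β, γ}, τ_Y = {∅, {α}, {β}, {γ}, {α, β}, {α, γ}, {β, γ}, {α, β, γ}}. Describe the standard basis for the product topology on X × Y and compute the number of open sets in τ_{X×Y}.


Basis B = {∅ × ∅, {94} × {α}, {94} × {β}, {94} × {γ}, {95} × {α}, {95} × {β}, {95} × {γ}, {93, 95} × {α}, {93, 95} × {β}, {93, 95} × {γ}, {94} × {α, β}, {94} × {α, γ}, {94, 95} × {α}, {94} × {β, γ}, {94, 95} × {β}, {94, 95} × {γ}, {95} × {α, β}, {95} × {α, γ}, {95} × {β, γ}, {93, 94, 95} × {α}, {93, 94, 95} × {β}, {93, 94, 95} × {γ}, {94} × {α, β, γ}, {95} × {α, β, γ}, {93, 95} × {α, β}, {93, 95} × {α, γ}, {93, 95} × {β, γ}, {94, 95} × {α, β}, {94, 95} × {α, γ}, {94, 95} × {β, γ}, {93, 95} × {α, β, γ}, {93, 94, 95} × {α, β}, {93, 94, 95} × {α, γ}, {93, 94, 95} × {β, γ}, {94, 95} × {α, β, γ}, {93, 94, 95} × {α, β, γ}}; |τ_{X×Y}| = 216.

Enumerate products U × V with U ∈ τ_X, V ∈ τ_Y (deduplicated):
  ∅ × ∅ = {} (∅)
  {94} × {α} = {(94,α)}
  {94} × {β} = {(94,β)}
  {94} × {γ} = {(94,γ)}
  {95} × {α} = {(95,α)}
  {95} × {β} = {(95,β)}
  {95} × {γ} = {(95,γ)}
  {93, 95} × {α} = {(93,α), (95,α)}
  {93, 95} × {β} = {(93,β), (95,β)}
  {93, 95} × {γ} = {(93,γ), (95,γ)}
  {94} × {α, β} = {(94,α), (94,β)}
  {94} × {α, γ} = {(94,α), (94,γ)}
  {94, 95} × {α} = {(94,α), (95,α)}
  {94} × {β, γ} = {(94,β), (94,γ)}
  {94, 95} × {β} = {(94,β), (95,β)}
  {94, 95} × {γ} = {(94,γ), (95,γ)}
  {95} × {α, β} = {(95,α), (95,β)}
  {95} × {α, γ} = {(95,α), (95,γ)}
  {95} × {β, γ} = {(95,β), (95,γ)}
  {93, 94, 95} × {α} = {(93,α), (94,α), (95,α)}
  {93, 94, 95} × {β} = {(93,β), (94,β), (95,β)}
  {93, 94, 95} × {γ} = {(93,γ), (94,γ), (95,γ)}
  {94} × {α, β, γ} = {(94,α), (94,β), (94,γ)}
  {95} × {α, β, γ} = {(95,α), (95,β), (95,γ)}
  {93, 95} × {α, β} = {(93,α), (93,β), (95,α), (95,β)}
  {93, 95} × {α, γ} = {(93,α), (93,γ), (95,α), (95,γ)}
  {93, 95} × {β, γ} = {(93,β), (93,γ), (95,β), (95,γ)}
  {94, 95} × {α, β} = {(94,α), (94,β), (95,α), (95,β)}
  {94, 95} × {α, γ} = {(94,α), (94,γ), (95,α), (95,γ)}
  {94, 95} × {β, γ} = {(94,β), (94,γ), (95,β), (95,γ)}
  {93, 95} × {α, β, γ} = {(93,α), (93,β), (93,γ), (95,α), (95,β), (95,γ)}
  {93, 94, 95} × {α, β} = {(93,α), (93,β), (94,α), (94,β), (95,α), (95,β)}
  {93, 94, 95} × {α, γ} = {(93,α), (93,γ), (94,α), (94,γ), (95,α), (95,γ)}
  {93, 94, 95} × {β, γ} = {(93,β), (93,γ), (94,β), (94,γ), (95,β), (95,γ)}
  {94, 95} × {α, β, γ} = {(94,α), (94,β), (94,γ), (95,α), (95,β), (95,γ)}
  {93, 94, 95} × {α, β, γ} = {(93,α), (93,β), (93,γ), (94,α), (94,β), (94,γ), (95,α), (95,β), (95,γ)}
These 36 distinct sets form the basis B.
Close under arbitrary unions to get τ_{X×Y}; counting gives |τ_{X×Y}| = 216.


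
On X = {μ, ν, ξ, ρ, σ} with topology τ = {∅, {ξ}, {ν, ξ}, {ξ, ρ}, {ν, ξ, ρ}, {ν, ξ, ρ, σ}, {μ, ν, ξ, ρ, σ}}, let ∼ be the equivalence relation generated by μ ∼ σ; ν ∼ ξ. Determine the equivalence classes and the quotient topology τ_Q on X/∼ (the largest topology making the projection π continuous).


X/∼ = {[μ=σ], [ν=ξ], [ρ]}; |τ_Q| = 4.

Equivalence classes: [μ=σ], [ν=ξ], [ρ].
Quotient map π: X → X/∼ sends μ ↦ [μ=σ], ν ↦ [ν=ξ], ξ ↦ [ν=ξ], ρ ↦ [ρ], σ ↦ [μ=σ].
For each subset V ⊆ X/∼, compute π^{-1}(V) ⊆ X and check whether π^{-1}(V) ∈ τ. V is open in τ_Q iff π^{-1}(V) ∈ τ.
  V = {}: π^{-1}(V) = ∅ ∈ τ ✓.
  V = {[μ=σ]}: π^{-1}(V) = {μ, σ} ∉ τ ✗.
  V = {[ν=ξ]}: π^{-1}(V) = {ν, ξ} ∈ τ ✓.
  V = {[μ=σ], [ν=ξ]}: π^{-1}(V) = {μ, ν, ξ, σ} ∉ τ ✗.
  V = {[ρ]}: π^{-1}(V) = {ρ} ∉ τ ✗.
  V = {[μ=σ], [ρ]}: π^{-1}(V) = {μ, ρ, σ} ∉ τ ✗.
  V = {[ν=ξ], [ρ]}: π^{-1}(V) = {ν, ξ, ρ} ∈ τ ✓.
  V = {[μ=σ], [ν=ξ], [ρ]}: π^{-1}(V) = {μ, ν, ξ, ρ, σ} ∈ τ ✓.
Open sets in the quotient: τ_Q = {{}, {[ν=ξ]}, {[ν=ξ], [ρ]}, {[μ=σ], [ν=ξ], [ρ]}} (4 elements).


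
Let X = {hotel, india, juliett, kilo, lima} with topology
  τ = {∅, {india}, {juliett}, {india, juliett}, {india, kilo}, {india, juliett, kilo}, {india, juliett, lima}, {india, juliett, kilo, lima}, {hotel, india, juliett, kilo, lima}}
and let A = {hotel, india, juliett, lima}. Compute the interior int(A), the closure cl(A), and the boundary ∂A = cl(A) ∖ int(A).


int(A) = {india, juliett, lima}, cl(A) = {hotel, india, juliett, kilo, lima}, ∂A = {hotel, kilo}.

Closed sets in (X, τ) are complements of opens:
  closed(X, τ) = {∅, {hotel}, {hotel, kilo}, {hotel, lima}, {hotel, juliett, lima}, {hotel, kilo, lima}, {hotel, india, kilo, lima}, {hotel, juliett, kilo, lima}, {hotel, india, juliett, kilo, lima}}.
int(A) = ⋃ {U ∈ τ : U ⊆ A}. Opens contained in A: ∅, {india}, {juliett}, {india, juliett}, {india, juliett, lima}.
Taking the union of these: int(A) = {india, juliett, lima}.
cl(A) = ⋂ {C closed : A ⊆ C}. Closed sets containing A: {hotel, india, juliett, kilo, lima}.
Intersecting these: cl(A) = {hotel, india, juliett, kilo, lima}.
∂A = cl(A) ∖ int(A) = {hotel, india, juliett, kilo, lima} ∖ {india, juliett, lima} = {hotel, kilo}.


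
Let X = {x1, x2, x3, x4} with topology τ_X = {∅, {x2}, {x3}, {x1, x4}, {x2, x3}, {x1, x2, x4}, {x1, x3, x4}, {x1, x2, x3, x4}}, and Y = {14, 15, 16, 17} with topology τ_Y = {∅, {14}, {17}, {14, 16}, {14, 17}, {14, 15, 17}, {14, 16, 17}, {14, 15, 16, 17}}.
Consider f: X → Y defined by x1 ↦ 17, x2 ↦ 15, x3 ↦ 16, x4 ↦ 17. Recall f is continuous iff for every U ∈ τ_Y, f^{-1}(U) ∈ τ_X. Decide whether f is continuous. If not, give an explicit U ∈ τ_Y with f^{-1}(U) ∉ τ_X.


f IS continuous.

Compute f^{-1}(U) for each U ∈ τ_Y:
  U = ∅: f^{-1}(U) = ∅ ∈ τ_X ✓.
  U = {14}: f^{-1}(U) = ∅ ∈ τ_X ✓.
  U = {17}: f^{-1}(U) = {x1, x4} ∈ τ_X ✓.
  U = {14, 16}: f^{-1}(U) = {x3} ∈ τ_X ✓.
  U = {14, 17}: f^{-1}(U) = {x1, x4} ∈ τ_X ✓.
  U = {14, 15, 17}: f^{-1}(U) = {x1, x2, x4} ∈ τ_X ✓.
  U = {14, 16, 17}: f^{-1}(U) = {x1, x3, x4} ∈ τ_X ✓.
  U = {14, 15, 16, 17}: f^{-1}(U) = {x1, x2, x3, x4} ∈ τ_X ✓.
Every preimage lies in τ_X, so f IS continuous.


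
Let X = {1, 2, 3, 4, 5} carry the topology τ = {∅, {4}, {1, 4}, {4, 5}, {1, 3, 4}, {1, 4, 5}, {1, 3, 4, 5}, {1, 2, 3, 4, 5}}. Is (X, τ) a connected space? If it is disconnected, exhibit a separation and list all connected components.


(X, τ) is connected.

Find clopen sets (U ∈ τ with X ∖ U ∈ τ):
  U = ∅, X ∖ U = {1, 2, 3, 4, 5} — both open, so U is clopen.
  U = {1, 2, 3, 4, 5}, X ∖ U = ∅ — both open, so U is clopen.
Only trivial clopens (∅ and X) exist, so (X, τ) is connected.
Compute connected components by grouping points that agree on all clopens:
  component: {1, 2, 3, 4, 5}


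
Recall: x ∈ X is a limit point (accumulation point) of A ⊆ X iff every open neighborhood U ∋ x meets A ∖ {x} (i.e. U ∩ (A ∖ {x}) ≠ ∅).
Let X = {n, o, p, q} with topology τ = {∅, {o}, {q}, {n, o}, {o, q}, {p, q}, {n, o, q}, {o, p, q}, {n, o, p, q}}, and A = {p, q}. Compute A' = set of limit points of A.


A' = {p}

For each x ∈ X, list the open sets U ∈ τ with x ∈ U, then check whether U ∩ (A ∖ {x}) ≠ ∅ for every such U.
  x = n: open {n, o} ∋ x has {n, o} ∩ (A ∖ {n}) = ∅, so x is NOT a limit point.
  x = o: open {o} ∋ x has {o} ∩ (A ∖ {o}) = ∅, so x is NOT a limit point.
  x = p: opens ∋ x are {p, q}, {o, p, q}, {n, o, p, q}; each meets A ∖ {p}, so x IS a limit point.
  x = q: open {q} ∋ x has {q} ∩ (A ∖ {q}) = ∅, so x is NOT a limit point.
Collecting: A' = {p}.


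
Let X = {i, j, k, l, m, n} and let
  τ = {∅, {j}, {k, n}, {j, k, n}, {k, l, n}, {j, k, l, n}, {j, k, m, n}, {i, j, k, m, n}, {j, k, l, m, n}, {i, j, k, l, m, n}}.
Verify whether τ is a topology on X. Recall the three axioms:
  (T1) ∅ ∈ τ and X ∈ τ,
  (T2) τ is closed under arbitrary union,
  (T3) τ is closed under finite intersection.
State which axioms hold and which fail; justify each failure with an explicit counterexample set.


τ IS a topology on X.

Axiom (T1): ∅ ∈ τ? Yes; X ∈ τ? Yes.
Axiom (T2/T3): check pairwise unions and intersections of members of τ.
All pairwise intersections and unions checked — each lies in τ. Therefore τ satisfies (T1), (T2), (T3): it IS a topology on X.


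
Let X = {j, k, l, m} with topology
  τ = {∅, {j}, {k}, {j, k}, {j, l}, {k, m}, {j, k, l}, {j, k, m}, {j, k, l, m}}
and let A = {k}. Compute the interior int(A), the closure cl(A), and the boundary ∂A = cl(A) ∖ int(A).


int(A) = {k}, cl(A) = {k, m}, ∂A = {m}.

Closed sets in (X, τ) are complements of opens:
  closed(X, τ) = {∅, {l}, {m}, {j, l}, {k, m}, {l, m}, {j, l, m}, {k, l, m}, {j, k, l, m}}.
int(A) = ⋃ {U ∈ τ : U ⊆ A}. Opens contained in A: ∅, {k}.
Taking the union of these: int(A) = {k}.
cl(A) = ⋂ {C closed : A ⊆ C}. Closed sets containing A: {k, m}, {k, l, m}, {j, k, l, m}.
Intersecting these: cl(A) = {k, m}.
∂A = cl(A) ∖ int(A) = {k, m} ∖ {k} = {m}.
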